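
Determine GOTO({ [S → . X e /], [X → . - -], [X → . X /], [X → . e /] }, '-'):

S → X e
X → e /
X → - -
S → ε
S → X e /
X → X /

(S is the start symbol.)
GOTO(I, '-') = CLOSURE({ [A → αX.β] : [A → α.Xβ] ∈ I, X = '-' })

Items with dot before '-', with the dot advanced:
  [X → . - -] → [X → - . -]
Closure adds nothing (no advanced item has the dot before a non-terminal).

GOTO = { [X → - . -] }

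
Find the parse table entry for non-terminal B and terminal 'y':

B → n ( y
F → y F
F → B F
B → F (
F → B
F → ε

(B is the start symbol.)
To find M[B, 'y'], we find productions for B where 'y' is in the predict set (PREDICT(N → α) = (FIRST(α) \ {ε}) ∪ (FOLLOW(N) if α ⇒* ε)).

Relevant sets:
  FIRST(F) = { '(', 'n', 'y', ε }

B → n ( y: PREDICT = { 'n' }
B → F (: PREDICT = { '(', 'n', 'y' }
  'y' is in predict set, so this production goes in M[B, 'y']

M[B, 'y'] = B → F (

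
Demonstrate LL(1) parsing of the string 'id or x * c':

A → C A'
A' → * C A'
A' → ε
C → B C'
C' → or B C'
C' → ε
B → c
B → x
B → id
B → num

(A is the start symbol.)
Stack is shown with the top on the left.

Stack         Input          Action
-----------------------------------
A $           id or x * c $  output A → C A'
C A' $        id or x * c $  output C → B C'
B C' A' $     id or x * c $  output B → id
id C' A' $    id or x * c $  match 'id'
C' A' $       or x * c $     output C' → or B C'
or B C' A' $  or x * c $     match 'or'
B C' A' $     x * c $        output B → x
x C' A' $     x * c $        match 'x'
C' A' $       * c $          output C' → ε
A' $          * c $          output A' → * C A'
* C A' $      * c $          match '*'
C A' $        c $            output C → B C'
B C' A' $     c $            output B → c
c C' A' $     c $            match 'c'
C' A' $       $              output C' → ε
A' $          $              output A' → ε
$             $              accept

The string is accepted.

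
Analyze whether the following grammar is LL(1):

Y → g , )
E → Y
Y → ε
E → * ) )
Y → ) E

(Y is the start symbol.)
Relevant sets:
  FIRST(Y) = { ')', 'g', ε }
  FOLLOW(Y) = { $ }
  FOLLOW(E) = { $ }

For Y:
  PREDICT(Y → g ',' ')') = { 'g' }
  PREDICT(Y → ε) = { $ }
  PREDICT(Y → ')' E) = { ')' }
For E:
  PREDICT(E → Y) = { $, ')', 'g' }
  PREDICT(E → '*' ')' ')') = { '*' }

All predict sets are disjoint. The grammar IS LL(1).

Answer: Yes, the grammar is LL(1).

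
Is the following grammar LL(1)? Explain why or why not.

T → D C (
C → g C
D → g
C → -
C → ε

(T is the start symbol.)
A grammar is LL(1) if for each non-terminal N with multiple productions, the predict sets of those productions are pairwise disjoint, where PREDICT(N → α) = (FIRST(α) \ {ε}) ∪ (FOLLOW(N) if α ⇒* ε).

Relevant sets:
  FOLLOW(C) = { '(' }

For C:
  PREDICT(C → g C) = { 'g' }
  PREDICT(C → '-') = { '-' }
  PREDICT(C → ε) = { '(' }
T, D have a single production, so nothing to check there.

All predict sets are disjoint. The grammar IS LL(1).

Answer: Yes, the grammar is LL(1).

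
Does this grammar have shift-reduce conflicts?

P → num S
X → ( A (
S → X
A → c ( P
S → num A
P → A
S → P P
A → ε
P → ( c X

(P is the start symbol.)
Yes — I0: [A → .] vs [A → . c ( P]; I5: [A → .] vs [A → . c ( P]; I6: [A → .] vs [A → . c ( P]; I7: [A → .] vs [A → . c ( P]; I10: [A → .] vs [A → . c ( P]; I15: [A → .] vs [A → . c ( P]; I17: [P → A .] vs [X → ( A . (]; I20: [A → .] vs [A → . c ( P]; I22: [A → .] vs [A → . c ( P]

Augment with P' → P and build the canonical LR(0) collection (I0 = CLOSURE({[P' → . P]}), then GOTO on every symbol after a dot until no new states appear). It has 23 states:
  I0: { [A → . c ( P], [A → .], [P → . ( c X], [P → . A], [P → . num S], [P' → . P] }  — shift, reduce
  I1: { [P → ( . c X] }  — shift
  I2: { [P → A .] }  — reduce
  I3: { [P' → P .] }  — accept
  I4: { [A → c . ( P] }  — shift
  I5: { [A → . c ( P], [A → .], [P → . ( c X], [P → . A], [P → . num S], [P → num . S], [S → . P P], [S → . X], [S → . num A], [X → . ( A (] }  — shift, reduce
  I6: { [A → . c ( P], [A → .], [P → ( . c X], [X → ( . A (] }  — shift, reduce
  I7: { [A → . c ( P], [A → .], [P → . ( c X], [P → . A], [P → . num S], [S → P . P] }  — shift, reduce
  I8: { [P → num S .] }  — reduce
  I9: { [S → X .] }  — reduce
  I10: { [A → . c ( P], [A → .], [P → . ( c X], [P → . A], [P → . num S], [P → num . S], [S → . P P], [S → . X], [S → . num A], [S → num . A], [X → . ( A (] }  — shift, reduce
  I11: { [P → A .], [S → num A .] }  — 2 reduces
  I12: { [S → P P .] }  — reduce
  I13: { [X → ( A . (] }  — shift
  I14: { [A → c . ( P], [P → ( c . X], [X → . ( A (] }  — shift
  I15: { [A → . c ( P], [A → .], [A → c ( . P], [P → . ( c X], [P → . A], [P → . num S], [X → ( . A (] }  — shift, reduce
  I16: { [P → ( c X .] }  — reduce
  I17: { [P → A .], [X → ( A . (] }  — shift, reduce
  I18: { [A → c ( P .] }  — reduce
  I19: { [X → ( A ( .] }  — reduce
  I20: { [A → . c ( P], [A → .], [A → c ( . P], [P → . ( c X], [P → . A], [P → . num S] }  — shift, reduce
  I21: { [P → ( c . X], [X → . ( A (] }  — shift
  I22: { [A → . c ( P], [A → .], [X → ( . A (] }  — shift, reduce

I0 contains reduce item [A → .] and shift items [A → . c ( P], [P → . ( c X], [P → . num S] — shift-reduce conflict.
I5 contains reduce item [A → .] and shift items [A → . c ( P], [P → . ( c X], [P → . num S], [S → . num A], [X → . ( A (] — shift-reduce conflict.
I6 contains reduce item [A → .] and shift items [A → . c ( P], [P → ( . c X] — shift-reduce conflict.
I7 contains reduce item [A → .] and shift items [A → . c ( P], [P → . ( c X], [P → . num S] — shift-reduce conflict.
I10 contains reduce item [A → .] and shift items [A → . c ( P], [P → . ( c X], [P → . num S], [S → . num A], [X → . ( A (] — shift-reduce conflict.
I15 contains reduce item [A → .] and shift items [A → . c ( P], [P → . ( c X], [P → . num S] — shift-reduce conflict.
I17 contains reduce item [P → A .] and shift item [X → ( A . (] — shift-reduce conflict.
I20 contains reduce item [A → .] and shift items [A → . c ( P], [P → . ( c X], [P → . num S] — shift-reduce conflict.
I22 contains reduce item [A → .] and shift item [A → . c ( P] — shift-reduce conflict.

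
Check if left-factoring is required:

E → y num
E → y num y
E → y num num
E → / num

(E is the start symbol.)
Yes, E has productions with common prefix 'y num'

Left-factoring is needed when two productions for the same non-terminal
share a common prefix on the right-hand side.

Productions for E:
  E → y num
  E → y num y
  E → y num num
  E → / num

Found common prefix 'y num' in productions for E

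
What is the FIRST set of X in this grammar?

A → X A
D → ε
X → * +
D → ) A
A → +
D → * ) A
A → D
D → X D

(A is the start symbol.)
{ '*' }

To compute FIRST(X), examine every production with X on the left-hand side, reading each right-hand side left to right until a non-nullable symbol is reached.

From X → * +:
  - '*' is a terminal: add '*' and stop

Collecting: FIRST(X) = { '*' }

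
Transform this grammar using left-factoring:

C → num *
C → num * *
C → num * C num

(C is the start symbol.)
C → num * C'
C' → ε
C' → *
C' → C num

Left-factoring transforms A → αβ₁ | αβ₂ into A → αA' and A' → β₁ | β₂
(α is the longest common prefix among the alternatives). Repeat until
no nonterminal has two alternatives with a common prefix.

Round 1: C has alternatives sharing prefix 'num *'. Introduce C': C → num * C'
  Add: C' → ε
  Add: C' → *
  Add: C' → C num

No remaining common prefixes — done.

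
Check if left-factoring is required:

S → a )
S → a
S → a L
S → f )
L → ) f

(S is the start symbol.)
Left-factoring is needed when two productions for the same non-terminal
share a common prefix on the right-hand side.

Productions for S:
  S → a )
  S → a
  S → a L
  S → f )

Found common prefix 'a' in productions for S

Answer: Yes, S has productions with common prefix 'a'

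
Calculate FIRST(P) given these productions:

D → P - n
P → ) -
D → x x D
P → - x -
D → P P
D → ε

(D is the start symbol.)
{ ')', '-' }

To compute FIRST(P), examine every production with P on the left-hand side, reading each right-hand side left to right until a non-nullable symbol is reached.

From P → ) -:
  - ')' is a terminal: add ')' and stop
From P → - x -:
  - '-' is a terminal: add '-' and stop

Collecting: FIRST(P) = { ')', '-' }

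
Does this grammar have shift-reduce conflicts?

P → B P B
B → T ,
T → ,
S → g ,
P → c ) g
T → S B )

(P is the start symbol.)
A shift-reduce conflict occurs when an LR(0) state has both:
  - a complete (reduce) item [A → α .] (dot at the end), and
  - a shift item [B → β . c γ] (dot before a terminal).

Augment with P' → P and build the canonical LR(0) collection (I0 = CLOSURE({[P' → . P]}), then GOTO on every symbol after a dot until no new states appear). It has 16 states:
  I0: { [B → . T ,], [P → . B P B], [P → . c ) g], [P' → . P], [S → . g ,], [T → . ,], [T → . S B )] }  — shift
  I1: { [T → , .] }  — reduce
  I2: { [B → . T ,], [P → . B P B], [P → . c ) g], [P → B . P B], [S → . g ,], [T → . ,], [T → . S B )] }  — shift
  I3: { [P' → P .] }  — accept
  I4: { [B → . T ,], [S → . g ,], [T → . ,], [T → . S B )], [T → S . B )] }  — shift
  I5: { [B → T . ,] }  — shift
  I6: { [P → c . ) g] }  — shift
  I7: { [S → g . ,] }  — shift
  I8: { [S → g , .] }  — reduce
  I9: { [P → c ) . g] }  — shift
  I10: { [P → c ) g .] }  — reduce
  I11: { [B → T , .] }  — reduce
  I12: { [T → S B . )] }  — shift
  I13: { [T → S B ) .] }  — reduce
  I14: { [B → . T ,], [P → B P . B], [S → . g ,], [T → . ,], [T → . S B )] }  — shift
  I15: { [P → B P B .] }  — reduce

No state contains both a complete item and a shift item.

Answer: No shift-reduce conflicts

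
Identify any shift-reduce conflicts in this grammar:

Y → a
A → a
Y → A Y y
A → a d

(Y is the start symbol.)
Yes — I3: [A → a .] vs [A → a . d]

A shift-reduce conflict occurs when an LR(0) state has both:
  - a complete (reduce) item [A → α .] (dot at the end), and
  - a shift item [B → β . c γ] (dot before a terminal).

Augment with Y' → Y and build the canonical LR(0) collection (I0 = CLOSURE({[Y' → . Y]}), then GOTO on every symbol after a dot until no new states appear). It has 7 states:
  I0: { [A → . a d], [A → . a], [Y → . A Y y], [Y → . a], [Y' → . Y] }  — shift
  I1: { [A → . a d], [A → . a], [Y → . A Y y], [Y → . a], [Y → A . Y y] }  — shift
  I2: { [Y' → Y .] }  — accept
  I3: { [A → a . d], [A → a .], [Y → a .] }  — shift, 2 reduces
  I4: { [A → a d .] }  — reduce
  I5: { [Y → A Y . y] }  — shift
  I6: { [Y → A Y y .] }  — reduce

I3 contains reduce items [A → a .], [Y → a .] and shift item [A → a . d] — shift-reduce conflict.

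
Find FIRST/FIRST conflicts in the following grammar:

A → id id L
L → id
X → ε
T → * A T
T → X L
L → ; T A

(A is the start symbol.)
FIRST sets of the non-terminals at (or reachable through a nullable prefix from) the front of some alternative:
  FIRST(X) = { ε }
  FIRST(L) = { ';', 'id' }

Productions for L:
  L → id: FIRST = { 'id' }
  L → ; T A: FIRST = { ';' }
Productions for T:
  T → * A T: FIRST = { '*' }
  T → X L: FIRST = { ';', 'id' }
A, X have only one production, so no FIRST/FIRST conflict is possible there.

All alternatives of each non-terminal have pairwise disjoint FIRST sets.

Answer: No FIRST/FIRST conflicts.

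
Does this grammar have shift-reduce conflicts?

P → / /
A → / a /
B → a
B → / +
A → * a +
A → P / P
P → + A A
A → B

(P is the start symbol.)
No shift-reduce conflicts

Augment with P' → P and build the canonical LR(0) collection (I0 = CLOSURE({[P' → . P]}), then GOTO on every symbol after a dot until no new states appear). It has 19 states:
  I0: { [P → . + A A], [P → . / /], [P' → . P] }  — shift
  I1: { [A → . * a +], [A → . / a /], [A → . B], [A → . P / P], [B → . / +], [B → . a], [P → + . A A], [P → . + A A], [P → . / /] }  — shift
  I2: { [P → / . /] }  — shift
  I3: { [P' → P .] }  — accept
  I4: { [P → / / .] }  — reduce
  I5: { [A → * . a +] }  — shift
  I6: { [A → / . a /], [B → / . +], [P → / . /] }  — shift
  I7: { [A → . * a +], [A → . / a /], [A → . B], [A → . P / P], [B → . / +], [B → . a], [P → + A . A], [P → . + A A], [P → . / /] }  — shift
  I8: { [A → B .] }  — reduce
  I9: { [A → P . / P] }  — shift
  I10: { [B → a .] }  — reduce
  I11: { [A → P / . P], [P → . + A A], [P → . / /] }  — shift
  I12: { [A → P / P .] }  — reduce
  I13: { [P → + A A .] }  — reduce
  I14: { [B → / + .] }  — reduce
  I15: { [A → / a . /] }  — shift
  I16: { [A → / a / .] }  — reduce
  I17: { [A → * a . +] }  — shift
  I18: { [A → * a + .] }  — reduce

No state contains both a complete item and a shift item.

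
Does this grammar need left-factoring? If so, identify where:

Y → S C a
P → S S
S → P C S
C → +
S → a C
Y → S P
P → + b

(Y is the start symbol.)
Yes, Y has productions with common prefix 'S'

Left-factoring is needed when two productions for the same non-terminal
share a common prefix on the right-hand side.

Productions for Y:
  Y → S C a
  Y → S P
Productions for P:
  P → S S
  P → + b
Productions for S:
  S → P C S
  S → a C

Found common prefix 'S' in productions for Y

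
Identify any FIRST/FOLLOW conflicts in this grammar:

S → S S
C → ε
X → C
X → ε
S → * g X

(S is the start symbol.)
Nullable non-terminals: C, X.
FIRST sets used below: FIRST(C) = { ε }
C has a nullable alternative but only one production, so nothing to check.

X: nullable alternative(s) X → C, X → ε; FOLLOW(X) = { $, '*' }
  X → C: FIRST \ {ε} = { } — disjoint from FOLLOW(X)
  X → ε: FIRST \ {ε} = { } — disjoint from FOLLOW(X)

S has no nullable alternative, so no FIRST/FOLLOW check is needed there.

No FIRST/FOLLOW conflicts found.

Answer: No FIRST/FOLLOW conflicts.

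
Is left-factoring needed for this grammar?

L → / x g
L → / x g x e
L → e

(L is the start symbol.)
Left-factoring is needed when two productions for the same non-terminal
share a common prefix on the right-hand side.

Productions for L:
  L → / x g
  L → / x g x e
  L → e

Found common prefix '/ x g' in productions for L

Answer: Yes, L has productions with common prefix '/ x g'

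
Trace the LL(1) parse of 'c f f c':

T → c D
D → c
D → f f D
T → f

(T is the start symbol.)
LL(1) parsing maintains a stack (initially the start symbol over $) and the input. At each step: if the stack top is a terminal, match it against the current input token; if it is a non-terminal N, replace it with the RHS of M[N, lookahead] (the unique production whose predict set contains the lookahead).

Stack is shown with the top on the left.

Stack    Input      Action
--------------------------
T $      c f f c $  output T → c D
c D $    c f f c $  match 'c'
D $      f f c $    output D → f f D
f f D $  f f c $    match 'f'
f D $    f c $      match 'f'
D $      c $        output D → c
c $      c $        match 'c'
$        $          accept

The string is accepted.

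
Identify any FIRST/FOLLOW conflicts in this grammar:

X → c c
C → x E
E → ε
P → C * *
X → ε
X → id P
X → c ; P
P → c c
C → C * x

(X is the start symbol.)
Nullable non-terminals: E, X.
E has a nullable alternative but only one production, so nothing to check.

X: nullable alternative(s) X → ε; FOLLOW(X) = { $ }
  X → c c: FIRST \ {ε} = { 'c' } — disjoint from FOLLOW(X)
  X → ε: FIRST \ {ε} = { } — this is the only nullable alternative, skip
  X → id P: FIRST \ {ε} = { 'id' } — disjoint from FOLLOW(X)
  X → c ; P: FIRST \ {ε} = { 'c' } — disjoint from FOLLOW(X)

C, P have no nullable alternative, so no FIRST/FOLLOW check is needed there.

No FIRST/FOLLOW conflicts found.

Answer: No FIRST/FOLLOW conflicts.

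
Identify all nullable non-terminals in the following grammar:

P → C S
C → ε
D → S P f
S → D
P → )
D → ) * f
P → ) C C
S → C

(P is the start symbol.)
{ 'C', 'P', 'S' }

A non-terminal is nullable if it can derive ε (the empty string): either it has an ε-production, or it has a production whose right-hand side consists entirely of nullable non-terminals.

ε-productions: C → ε
So C is immediately nullable.
S → C: every symbol on the right is nullable, so S is nullable too.
P → C S: every symbol on the right is nullable, so P is nullable too.
No further non-terminal can be added: every production for the remaining non-terminals contains a terminal or a non-nullable non-terminal.
Nullable = { 'C', 'P', 'S' }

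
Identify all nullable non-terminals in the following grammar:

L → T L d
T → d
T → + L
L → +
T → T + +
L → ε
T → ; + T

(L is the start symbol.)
{ 'L' }

ε-productions: L → ε
So L is immediately nullable.
No further non-terminal can be added: every production for the remaining non-terminals contains a terminal or a non-nullable non-terminal.
Nullable = { 'L' }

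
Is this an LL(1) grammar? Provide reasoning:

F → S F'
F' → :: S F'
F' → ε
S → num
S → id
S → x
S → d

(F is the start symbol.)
Yes, the grammar is LL(1).

A grammar is LL(1) if for each non-terminal N with multiple productions, the predict sets of those productions are pairwise disjoint, where PREDICT(N → α) = (FIRST(α) \ {ε}) ∪ (FOLLOW(N) if α ⇒* ε).

Relevant sets:
  FOLLOW(F') = { $ }

For F':
  PREDICT(F' → :: S F') = { '::' }
  PREDICT(F' → ε) = { $ }
For S:
  PREDICT(S → num) = { 'num' }
  PREDICT(S → id) = { 'id' }
  PREDICT(S → x) = { 'x' }
  PREDICT(S → d) = { 'd' }
F has a single production, so nothing to check there.

All predict sets are disjoint. The grammar IS LL(1).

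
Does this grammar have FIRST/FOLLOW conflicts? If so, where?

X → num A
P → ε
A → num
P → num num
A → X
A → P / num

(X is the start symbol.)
No FIRST/FOLLOW conflicts.

Nullable non-terminals: P.

P: nullable alternative(s) P → ε; FOLLOW(P) = { '/' }
  P → ε: FIRST \ {ε} = { } — this is the only nullable alternative, skip
  P → num num: FIRST \ {ε} = { 'num' } — disjoint from FOLLOW(P)

A, X have no nullable alternative, so no FIRST/FOLLOW check is needed there.

No FIRST/FOLLOW conflicts found.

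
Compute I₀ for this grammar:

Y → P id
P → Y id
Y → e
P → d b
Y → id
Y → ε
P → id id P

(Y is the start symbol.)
{ [P → . Y id], [P → . d b], [P → . id id P], [Y → . P id], [Y → . e], [Y → . id], [Y → .], [Y' → . Y] }

First, augment the grammar with Y' → Y
I₀ = CLOSURE({ [Y' → . Y] }):
  [Y' → . Y] has the dot before Y: add [Y → . P id], [Y → . e], [Y → . id], [Y → .]
  [Y → . P id] has the dot before P: add [P → . Y id], [P → . d b], [P → . id id P]
No further items can be added.

I₀ = { [P → . Y id], [P → . d b], [P → . id id P], [Y → . P id], [Y → . e], [Y → . id], [Y → .], [Y' → . Y] }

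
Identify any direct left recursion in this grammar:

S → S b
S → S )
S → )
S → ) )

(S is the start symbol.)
Direct left recursion occurs when N → N α for some non-terminal N (the right-hand side begins with the left-hand side itself).

S → S b: LEFT RECURSIVE (starts with S)
S → S ): LEFT RECURSIVE (starts with S)
S → ): starts with ')'
S → ) ): starts with ')'

The grammar has direct left recursion on: S.

Answer: Yes, S is left-recursive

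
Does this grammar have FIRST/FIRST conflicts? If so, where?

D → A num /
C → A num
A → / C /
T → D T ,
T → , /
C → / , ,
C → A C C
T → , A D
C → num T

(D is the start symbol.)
Yes. C → A num / C → '/' ',' ',' on { '/' }; C → A num / C → A C C on { '/' }; C → '/' ',' ',' / C → A C C on { '/' }; T → ',' '/' / T → ',' A D on { ',' }

A FIRST/FIRST conflict occurs when two productions N → α and N → β for the same non-terminal have FIRST(α) ∩ FIRST(β) ≠ ∅ (with ε ∈ FIRST of a nullable right-hand side, so two nullable alternatives also conflict).

FIRST sets of the non-terminals at (or reachable through a nullable prefix from) the front of some alternative:
  FIRST(A) = { '/' }
  FIRST(D) = { '/' }

Productions for C:
  C → A num: FIRST = { '/' }
  C → / , ,: FIRST = { '/' }
  C → A C C: FIRST = { '/' }
  C → num T: FIRST = { 'num' }
Productions for T:
  T → D T ,: FIRST = { '/' }
  T → , /: FIRST = { ',' }
  T → , A D: FIRST = { ',' }
D, A have only one production, so no FIRST/FIRST conflict is possible there.

Conflict for C: C → A num and C → / , ,
  Overlap: { '/' }
Conflict for C: C → A num and C → A C C
  Overlap: { '/' }
Conflict for C: C → / , , and C → A C C
  Overlap: { '/' }
Conflict for T: T → , / and T → , A D
  Overlap: { ',' }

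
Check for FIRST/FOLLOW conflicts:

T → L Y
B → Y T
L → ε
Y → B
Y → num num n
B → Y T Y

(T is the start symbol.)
No FIRST/FOLLOW conflicts.

Nullable non-terminals: L.
L has a nullable alternative but only one production, so nothing to check.

B, T, Y have no nullable alternative, so no FIRST/FOLLOW check is needed there.

No FIRST/FOLLOW conflicts found.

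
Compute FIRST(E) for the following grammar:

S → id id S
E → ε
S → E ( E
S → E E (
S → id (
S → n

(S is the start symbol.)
{ ε }

From E → ε:
  - ε-production, so ε ∈ FIRST(E)

Collecting: FIRST(E) = { ε }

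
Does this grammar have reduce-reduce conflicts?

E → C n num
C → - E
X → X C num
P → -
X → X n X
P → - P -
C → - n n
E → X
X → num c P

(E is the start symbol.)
No reduce-reduce conflicts

Augment with E' → E and build the canonical LR(0) collection (I0 = CLOSURE({[E' → . E]}), then GOTO on every symbol after a dot until no new states appear). It has 20 states:
  I0: { [C → . - E], [C → . - n n], [E → . C n num], [E → . X], [E' → . E], [X → . X C num], [X → . X n X], [X → . num c P] }  — shift
  I1: { [C → - . E], [C → - . n n], [C → . - E], [C → . - n n], [E → . C n num], [E → . X], [X → . X C num], [X → . X n X], [X → . num c P] }  — shift
  I2: { [E → C . n num] }  — shift
  I3: { [E' → E .] }  — accept
  I4: { [C → . - E], [C → . - n n], [E → X .], [X → X . C num], [X → X . n X] }  — shift, reduce
  I5: { [X → num . c P] }  — shift
  I6: { [P → . - P -], [P → . -], [X → num c . P] }  — shift
  I7: { [P → - . P -], [P → - .], [P → . - P -], [P → . -] }  — shift, reduce
  I8: { [X → num c P .] }  — reduce
  I9: { [P → - P . -] }  — shift
  I10: { [P → - P - .] }  — reduce
  I11: { [X → X C . num] }  — shift
  I12: { [X → . X C num], [X → . X n X], [X → . num c P], [X → X n . X] }  — shift
  I13: { [C → . - E], [C → . - n n], [X → X . C num], [X → X . n X], [X → X n X .] }  — shift, reduce
  I14: { [X → X C num .] }  — reduce
  I15: { [E → C n . num] }  — shift
  I16: { [E → C n num .] }  — reduce
  I17: { [C → - E .] }  — reduce
  I18: { [C → - n . n] }  — shift
  I19: { [C → - n n .] }  — reduce

No state contains more than one complete item.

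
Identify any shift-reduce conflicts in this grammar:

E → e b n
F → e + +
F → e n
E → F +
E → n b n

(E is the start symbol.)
Augment with E' → E and build the canonical LR(0) collection (I0 = CLOSURE({[E' → . E]}), then GOTO on every symbol after a dot until no new states appear). It has 13 states:
  I0: { [E → . F +], [E → . e b n], [E → . n b n], [E' → . E], [F → . e + +], [F → . e n] }  — shift
  I1: { [E' → E .] }  — accept
  I2: { [E → F . +] }  — shift
  I3: { [E → e . b n], [F → e . + +], [F → e . n] }  — shift
  I4: { [E → n . b n] }  — shift
  I5: { [E → n b . n] }  — shift
  I6: { [E → n b n .] }  — reduce
  I7: { [F → e + . +] }  — shift
  I8: { [E → e b . n] }  — shift
  I9: { [F → e n .] }  — reduce
  I10: { [E → e b n .] }  — reduce
  I11: { [F → e + + .] }  — reduce
  I12: { [E → F + .] }  — reduce

No state contains both a complete item and a shift item.

Answer: No shift-reduce conflicts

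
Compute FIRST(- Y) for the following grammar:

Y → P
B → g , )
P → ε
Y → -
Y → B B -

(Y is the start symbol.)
{ '-' }

To compute FIRST(- Y), process the symbols left to right:
Symbol - is a terminal. Add '-' and stop.
FIRST(- Y) = { '-' }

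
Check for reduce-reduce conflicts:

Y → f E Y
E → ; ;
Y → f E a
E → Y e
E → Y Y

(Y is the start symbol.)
Augment with Y' → Y and build the canonical LR(0) collection (I0 = CLOSURE({[Y' → . Y]}), then GOTO on every symbol after a dot until no new states appear). It has 11 states:
  I0: { [Y → . f E Y], [Y → . f E a], [Y' → . Y] }  — shift
  I1: { [Y' → Y .] }  — accept
  I2: { [E → . ; ;], [E → . Y Y], [E → . Y e], [Y → . f E Y], [Y → . f E a], [Y → f . E Y], [Y → f . E a] }  — shift
  I3: { [E → ; . ;] }  — shift
  I4: { [Y → . f E Y], [Y → . f E a], [Y → f E . Y], [Y → f E . a] }  — shift
  I5: { [E → Y . Y], [E → Y . e], [Y → . f E Y], [Y → . f E a] }  — shift
  I6: { [E → Y Y .] }  — reduce
  I7: { [E → Y e .] }  — reduce
  I8: { [Y → f E Y .] }  — reduce
  I9: { [Y → f E a .] }  — reduce
  I10: { [E → ; ; .] }  — reduce

No state contains more than one complete item.

Answer: No reduce-reduce conflicts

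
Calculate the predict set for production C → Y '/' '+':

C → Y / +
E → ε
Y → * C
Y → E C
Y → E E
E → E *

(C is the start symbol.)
{ '*', '/' }

PREDICT(C → Y '/' '+') = (FIRST(RHS) \ {ε}) ∪ (FOLLOW(C) if ε ∈ FIRST(RHS), i.e. RHS ⇒* ε)
FIRST(Y) = { '*', '/', ε }
FIRST(Y '/' '+') = { '*', '/' }
ε ∉ FIRST(Y '/' '+'), so FOLLOW(C) is not added.
PREDICT(C → Y '/' '+') = { '*', '/' }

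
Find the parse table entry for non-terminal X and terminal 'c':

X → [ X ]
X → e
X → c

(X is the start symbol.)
X → c

To find M[X, 'c'], we find productions for X where 'c' is in the predict set (PREDICT(N → α) = (FIRST(α) \ {ε}) ∪ (FOLLOW(N) if α ⇒* ε)).

X → [ X ]: PREDICT = { '[' }
X → e: PREDICT = { 'e' }
X → c: PREDICT = { 'c' }
  'c' is in predict set, so this production goes in M[X, 'c']

M[X, 'c'] = X → c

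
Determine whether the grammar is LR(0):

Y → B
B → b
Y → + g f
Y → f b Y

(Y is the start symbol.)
Yes, the grammar is LR(0)

A grammar is LR(0) if no state in the canonical LR(0) collection has:
  - both a shift item (dot before a terminal) and a complete item (shift-reduce conflict), or
  - two or more complete items (reduce-reduce conflict; the accept item [Y' → Y .] counts as a complete item here).

Augment with Y' → Y and build the canonical LR(0) collection (I0 = CLOSURE({[Y' → . Y]}), then GOTO on every symbol after a dot until no new states appear). It has 10 states:
  I0: { [B → . b], [Y → . + g f], [Y → . B], [Y → . f b Y], [Y' → . Y] }  — shift
  I1: { [Y → + . g f] }  — shift
  I2: { [Y → B .] }  — reduce
  I3: { [Y' → Y .] }  — accept
  I4: { [B → b .] }  — reduce
  I5: { [Y → f . b Y] }  — shift
  I6: { [B → . b], [Y → . + g f], [Y → . B], [Y → . f b Y], [Y → f b . Y] }  — shift
  I7: { [Y → f b Y .] }  — reduce
  I8: { [Y → + g . f] }  — shift
  I9: { [Y → + g f .] }  — reduce

Every state is either a pure shift/goto state or contains exactly one complete item and nothing to shift — no conflicts. The grammar is LR(0).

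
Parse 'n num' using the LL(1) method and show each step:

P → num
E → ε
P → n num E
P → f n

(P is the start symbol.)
LL(1) parsing maintains a stack (initially the start symbol over $) and the input. At each step: if the stack top is a terminal, match it against the current input token; if it is a non-terminal N, replace it with the RHS of M[N, lookahead] (the unique production whose predict set contains the lookahead).

Stack is shown with the top on the left.

Stack      Input    Action
--------------------------
P $        n num $  output P → n num E
n num E $  n num $  match 'n'
num E $    num $    match 'num'
E $        $        output E → ε
$          $        accept

The string is accepted.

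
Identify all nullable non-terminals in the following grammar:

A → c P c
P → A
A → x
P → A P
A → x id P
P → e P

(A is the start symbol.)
None

A non-terminal is nullable if it can derive ε (the empty string): either it has an ε-production, or it has a production whose right-hand side consists entirely of nullable non-terminals.

There are no ε-productions, so no non-terminal can derive ε.
No non-terminals are nullable.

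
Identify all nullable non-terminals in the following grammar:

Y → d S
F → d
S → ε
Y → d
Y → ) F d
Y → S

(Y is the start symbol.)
{ 'S', 'Y' }

A non-terminal is nullable if it can derive ε (the empty string): either it has an ε-production, or it has a production whose right-hand side consists entirely of nullable non-terminals.

ε-productions: S → ε
So S is immediately nullable.
Y → S: every symbol on the right is nullable, so Y is nullable too.
No further non-terminal can be added: every production for the remaining non-terminals contains a terminal or a non-nullable non-terminal.
Nullable = { 'S', 'Y' }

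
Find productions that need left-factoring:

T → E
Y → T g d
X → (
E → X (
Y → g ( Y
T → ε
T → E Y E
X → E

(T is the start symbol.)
Yes, T has productions with common prefix 'E'

Left-factoring is needed when two productions for the same non-terminal
share a common prefix on the right-hand side.

Productions for T:
  T → E
  T → ε
  T → E Y E
Productions for Y:
  Y → T g d
  Y → g ( Y
Productions for X:
  X → (
  X → E

Found common prefix 'E' in productions for T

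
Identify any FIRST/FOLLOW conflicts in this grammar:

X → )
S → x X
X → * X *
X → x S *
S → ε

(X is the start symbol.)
Nullable non-terminals: S.

S: nullable alternative(s) S → ε; FOLLOW(S) = { '*' }
  S → x X: FIRST \ {ε} = { 'x' } — disjoint from FOLLOW(S)
  S → ε: FIRST \ {ε} = { } — this is the only nullable alternative, skip

X has no nullable alternative, so no FIRST/FOLLOW check is needed there.

No FIRST/FOLLOW conflicts found.

Answer: No FIRST/FOLLOW conflicts.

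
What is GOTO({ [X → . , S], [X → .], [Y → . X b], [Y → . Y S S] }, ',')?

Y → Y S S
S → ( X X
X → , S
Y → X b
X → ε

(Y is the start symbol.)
GOTO(I, ',') = CLOSURE({ [A → αX.β] : [A → α.Xβ] ∈ I, X = ',' })

Items with dot before ',', with the dot advanced:
  [X → . , S] → [X → , . S]
Closure of the advanced items:
  [X → , . S] has the dot before S: add [S → . ( X X]

GOTO = { [S → . ( X X], [X → , . S] }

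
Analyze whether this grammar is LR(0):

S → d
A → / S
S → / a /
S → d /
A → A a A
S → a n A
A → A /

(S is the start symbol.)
A grammar is LR(0) if no state in the canonical LR(0) collection has:
  - both a shift item (dot before a terminal) and a complete item (shift-reduce conflict), or
  - two or more complete items (reduce-reduce conflict; the accept item [S' → S .] counts as a complete item here).

Augment with S' → S and build the canonical LR(0) collection (I0 = CLOSURE({[S' → . S]}), then GOTO on every symbol after a dot until no new states appear). It has 15 states:
  I0: { [S → . / a /], [S → . a n A], [S → . d /], [S → . d], [S' → . S] }  — shift
  I1: { [S → / . a /] }  — shift
  I2: { [S' → S .] }  — accept
  I3: { [S → a . n A] }  — shift
  I4: { [S → d . /], [S → d .] }  — shift, reduce
  I5: { [S → d / .] }  — reduce
  I6: { [A → . / S], [A → . A /], [A → . A a A], [S → a n . A] }  — shift
  I7: { [A → / . S], [S → . / a /], [S → . a n A], [S → . d /], [S → . d] }  — shift
  I8: { [A → A . /], [A → A . a A], [S → a n A .] }  — shift, reduce
  I9: { [A → A / .] }  — reduce
  I10: { [A → . / S], [A → . A /], [A → . A a A], [A → A a . A] }  — shift
  I11: { [A → A . /], [A → A . a A], [A → A a A .] }  — shift, reduce
  I12: { [A → / S .] }  — reduce
  I13: { [S → / a . /] }  — shift
  I14: { [S → / a / .] }  — reduce

Conflict in state I4:
  Shift-reduce conflict between [S → d .] and [S → d . /]
So the grammar is NOT LR(0).

Answer: No. Shift-reduce conflict between [S → d .] and [S → d . /]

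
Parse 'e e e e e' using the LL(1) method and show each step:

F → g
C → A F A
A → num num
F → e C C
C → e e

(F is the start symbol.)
Stack is shown with the top on the left.

Stack    Input        Action
----------------------------
F $      e e e e e $  output F → e C C
e C C $  e e e e e $  match 'e'
C C $    e e e e $    output C → e e
e e C $  e e e e $    match 'e'
e C $    e e e $      match 'e'
C $      e e $        output C → e e
e e $    e e $        match 'e'
e $      e $          match 'e'
$        $            accept

The string is accepted.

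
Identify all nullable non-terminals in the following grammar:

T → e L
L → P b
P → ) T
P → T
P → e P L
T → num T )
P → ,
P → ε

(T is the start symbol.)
A non-terminal is nullable if it can derive ε (the empty string): either it has an ε-production, or it has a production whose right-hand side consists entirely of nullable non-terminals.

ε-productions: P → ε
So P is immediately nullable.
No further non-terminal can be added: every production for the remaining non-terminals contains a terminal or a non-nullable non-terminal.
Nullable = { 'P' }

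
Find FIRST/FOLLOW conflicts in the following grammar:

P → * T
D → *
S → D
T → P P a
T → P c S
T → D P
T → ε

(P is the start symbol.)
A FIRST/FOLLOW conflict occurs when a non-terminal N has a nullable alternative N → β (β ⇒* ε) and another alternative N → α with FIRST(α) ∩ FOLLOW(N) ≠ ∅: on such a lookahead the parser cannot decide between expanding α and letting N vanish via β.

Nullable non-terminals: T.
FIRST sets used below: FIRST(P) = { '*' }, FIRST(D) = { '*' }

T: nullable alternative(s) T → ε; FOLLOW(T) = { $, '*', 'a', 'c' }
  T → P P a: FIRST \ {ε} = { '*' } — overlaps FOLLOW(T) on { '*' }: CONFLICT
  T → P c S: FIRST \ {ε} = { '*' } — overlaps FOLLOW(T) on { '*' }: CONFLICT
  T → D P: FIRST \ {ε} = { '*' } — overlaps FOLLOW(T) on { '*' }: CONFLICT
  T → ε: FIRST \ {ε} = { } — this is the only nullable alternative, skip

D, P, S have no nullable alternative, so no FIRST/FOLLOW check is needed there.

So the grammar has 3 FIRST/FOLLOW conflicts (marked CONFLICT above).

Answer: Yes. T → P P a with FOLLOW(T) on { '*' }; T → P c S with FOLLOW(T) on { '*' }; T → D P with FOLLOW(T) on { '*' }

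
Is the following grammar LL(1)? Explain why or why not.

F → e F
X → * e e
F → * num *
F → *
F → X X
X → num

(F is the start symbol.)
Relevant sets:
  FIRST(X) = { '*', 'num' }

For F:
  PREDICT(F → e F) = { 'e' }
  PREDICT(F → '*' num '*') = { '*' }
  PREDICT(F → '*') = { '*' }
  PREDICT(F → X X) = { '*', 'num' }
For X:
  PREDICT(X → '*' e e) = { '*' }
  PREDICT(X → num) = { 'num' }

Conflict found: Predict set conflict for F: { '*' }
The grammar is NOT LL(1).

Answer: No. Predict set conflict for F: { '*' }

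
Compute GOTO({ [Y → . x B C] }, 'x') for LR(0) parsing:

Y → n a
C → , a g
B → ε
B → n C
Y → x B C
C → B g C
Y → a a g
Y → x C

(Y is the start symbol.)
GOTO(I, 'x') = CLOSURE({ [A → αX.β] : [A → α.Xβ] ∈ I, X = 'x' })

Items with dot before 'x', with the dot advanced:
  [Y → . x B C] → [Y → x . B C]
Closure of the advanced items:
  [Y → x . B C] has the dot before B: add [B → .], [B → . n C]

GOTO = { [B → . n C], [B → .], [Y → x . B C] }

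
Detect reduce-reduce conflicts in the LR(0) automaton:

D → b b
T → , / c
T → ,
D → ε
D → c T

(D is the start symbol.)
A reduce-reduce conflict occurs when an LR(0) state has two complete items [A → α .] and [B → β .] — both call for a reduction, and with no lookahead the parser cannot choose between them.

Augment with D' → D and build the canonical LR(0) collection (I0 = CLOSURE({[D' → . D]}), then GOTO on every symbol after a dot until no new states appear). It has 9 states:
  I0: { [D → . b b], [D → . c T], [D → .], [D' → . D] }  — shift, reduce
  I1: { [D' → D .] }  — accept
  I2: { [D → b . b] }  — shift
  I3: { [D → c . T], [T → . , / c], [T → . ,] }  — shift
  I4: { [T → , . / c], [T → , .] }  — shift, reduce
  I5: { [D → c T .] }  — reduce
  I6: { [T → , / . c] }  — shift
  I7: { [T → , / c .] }  — reduce
  I8: { [D → b b .] }  — reduce

No state contains more than one complete item.

Answer: No reduce-reduce conflicts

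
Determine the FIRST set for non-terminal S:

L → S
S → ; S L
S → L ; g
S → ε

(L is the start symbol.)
To compute FIRST(S), examine every production with S on the left-hand side, reading each right-hand side left to right until a non-nullable symbol is reached.

FIRST sets of the other non-terminals involved (by the same procedure, iterated to a fixed point):
  FIRST(L) = { ';', ε }

From S → ; S L:
  - ';' is a terminal: add ';' and stop
From S → L ; g:
  - L is a non-terminal: add FIRST(L) \ {ε} = { ';' }
    L is nullable, so continue to the next symbol
  - ';' is a terminal: add ';' and stop
From S → ε:
  - ε-production, so ε ∈ FIRST(S)

Collecting: FIRST(S) = { ';', ε }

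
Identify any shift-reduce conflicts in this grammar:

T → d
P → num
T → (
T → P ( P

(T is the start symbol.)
No shift-reduce conflicts

A shift-reduce conflict occurs when an LR(0) state has both:
  - a complete (reduce) item [A → α .] (dot at the end), and
  - a shift item [B → β . c γ] (dot before a terminal).

Augment with T' → T and build the canonical LR(0) collection (I0 = CLOSURE({[T' → . T]}), then GOTO on every symbol after a dot until no new states appear). It has 8 states:
  I0: { [P → . num], [T → . (], [T → . P ( P], [T → . d], [T' → . T] }  — shift
  I1: { [T → ( .] }  — reduce
  I2: { [T → P . ( P] }  — shift
  I3: { [T' → T .] }  — accept
  I4: { [T → d .] }  — reduce
  I5: { [P → num .] }  — reduce
  I6: { [P → . num], [T → P ( . P] }  — shift
  I7: { [T → P ( P .] }  — reduce

No state contains both a complete item and a shift item.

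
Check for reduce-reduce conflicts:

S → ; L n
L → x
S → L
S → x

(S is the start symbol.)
Yes — I4: [L → x .] vs [S → x .]

A reduce-reduce conflict occurs when an LR(0) state has two complete items [A → α .] and [B → β .] — both call for a reduction, and with no lookahead the parser cannot choose between them.

Augment with S' → S and build the canonical LR(0) collection (I0 = CLOSURE({[S' → . S]}), then GOTO on every symbol after a dot until no new states appear). It has 8 states:
  I0: { [L → . x], [S → . ; L n], [S → . L], [S → . x], [S' → . S] }  — shift
  I1: { [L → . x], [S → ; . L n] }  — shift
  I2: { [S → L .] }  — reduce
  I3: { [S' → S .] }  — accept
  I4: { [L → x .], [S → x .] }  — 2 reduces
  I5: { [S → ; L . n] }  — shift
  I6: { [L → x .] }  — reduce
  I7: { [S → ; L n .] }  — reduce

I4 contains complete items [L → x .], [S → x .] — reduce-reduce conflict.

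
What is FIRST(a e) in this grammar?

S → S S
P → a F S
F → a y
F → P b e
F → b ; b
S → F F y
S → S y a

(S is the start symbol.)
To compute FIRST(a e), process the symbols left to right:
Symbol a is a terminal. Add 'a' and stop.
FIRST(a e) = { 'a' }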